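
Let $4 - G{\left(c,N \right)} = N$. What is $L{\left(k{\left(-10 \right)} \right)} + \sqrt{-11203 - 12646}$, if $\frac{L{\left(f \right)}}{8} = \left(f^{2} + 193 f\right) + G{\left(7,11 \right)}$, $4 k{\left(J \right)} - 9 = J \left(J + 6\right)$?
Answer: $\frac{40117}{2} + i \sqrt{23849} \approx 20059.0 + 154.43 i$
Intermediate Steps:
$G{\left(c,N \right)} = 4 - N$
$k{\left(J \right)} = \frac{9}{4} + \frac{J \left(6 + J\right)}{4}$ ($k{\left(J \right)} = \frac{9}{4} + \frac{J \left(J + 6\right)}{4} = \frac{9}{4} + \frac{J \left(6 + J\right)}{4}$)
$L{\left(f \right)} = -56 + 8 f^{2} + 1544 f$ ($L{\left(f \right)} = 8 \left(\left(f^{2} + 193 f\right) + \left(4 - 11\right)\right) = 8 \left(\left(f^{2} + 193 f\right) - 7\right) = 8 \left(-7 + f^{2} + 193 f\right) = -56 + 8 f^{2} + 1544 f$)
$L{\left(k{\left(-10 \right)} \right)} + \sqrt{-11203 - 12646} = \left(-56 + 8 \left(\frac{9}{4} + \frac{\left(-10\right)^{2}}{4} + \frac{3}{2} \left(-10\right)\right)^{2} + 1544 \left(\frac{9}{4} + \frac{\left(-10\right)^{2}}{4} + \frac{3}{2} \left(-10\right)\right)\right) + \sqrt{-11203 - 12646} = \left(-56 + 8 \left(\frac{9}{4} + \frac{1}{4} \cdot 100 - 15\right)^{2} + 1544 \left(\frac{9}{4} + \frac{1}{4} \cdot 100 - 15\right)\right) + \sqrt{-23849} = \left(-56 + 8 \left(\frac{9}{4} + 25 - 15\right)^{2} + 1544 \left(\frac{9}{4} + 25 - 15\right)\right) + i \sqrt{23849} = \left(-56 + 8 \left(\frac{49}{4}\right)^{2} + 1544 \cdot \frac{49}{4}\right) + i \sqrt{23849} = \left(-56 + 8 \cdot \frac{2401}{16} + 18914\right) + i \sqrt{23849} = \left(-56 + \frac{2401}{2} + 18914\right) + i \sqrt{23849} = \frac{40117}{2} + i \sqrt{23849}$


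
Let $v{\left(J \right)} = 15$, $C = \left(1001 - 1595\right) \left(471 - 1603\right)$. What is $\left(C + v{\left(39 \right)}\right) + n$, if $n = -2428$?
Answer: $669995$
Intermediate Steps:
$C = 672408$ ($C = \left(-594\right) \left(-1132\right) = 672408$)
$\left(C + v{\left(39 \right)}\right) + n = \left(672408 + 15\right) - 2428 = 672423 - 2428 = 669995$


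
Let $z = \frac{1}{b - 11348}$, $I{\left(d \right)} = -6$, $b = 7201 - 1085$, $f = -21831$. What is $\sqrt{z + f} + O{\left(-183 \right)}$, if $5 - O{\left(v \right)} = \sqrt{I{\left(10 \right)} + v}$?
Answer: $5 - 3 i \sqrt{21} + \frac{i \sqrt{37349872311}}{1308} \approx 5.0 + 134.01 i$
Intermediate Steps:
$b = 6116$ ($b = 7201 - 1085 = 6116$)
$O{\left(v \right)} = 5 - \sqrt{-6 + v}$
$z = - \frac{1}{5232}$ ($z = \frac{1}{6116 - 11348} = \frac{1}{-5232} = - \frac{1}{5232} \approx -0.00019113$)
$\sqrt{z + f} + O{\left(-183 \right)} = \sqrt{- \frac{1}{5232} - 21831} + \left(5 - \sqrt{-6 - 183}\right) = \sqrt{- \frac{114219793}{5232}} + \left(5 - \sqrt{-189}\right) = \frac{i \sqrt{37349872311}}{1308} + \left(5 - 3 i \sqrt{21}\right) = 5 - 3 i \sqrt{21} + \frac{i \sqrt{37349872311}}{1308}$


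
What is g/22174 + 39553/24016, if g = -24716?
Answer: 141734383/266265392 ≈ 0.53230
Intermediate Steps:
g/22174 + 39553/24016 = -24716/22174 + 39553/24016 = -24716*1/22174 + 39553*(1/24016) = -12358/11087 + 39553/24016 = 141734383/266265392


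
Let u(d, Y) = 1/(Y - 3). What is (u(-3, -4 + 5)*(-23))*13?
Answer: 299/2 ≈ 149.50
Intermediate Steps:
u(d, Y) = 1/(-3 + Y)
(u(-3, -4 + 5)*(-23))*13 = (-23/(-3 + (-4 + 5)))*13 = (-23/(-3 + 1))*13 = (-23/(-2))*13 = -1/2*(-23)*13 = (23/2)*13 = 299/2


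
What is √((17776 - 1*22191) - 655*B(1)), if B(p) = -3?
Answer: 35*I*√2 ≈ 49.497*I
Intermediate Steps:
√((17776 - 1*22191) - 655*B(1)) = √((17776 - 1*22191) - 655*(-3)) = √((17776 - 22191) + 1965) = √(-4415 + 1965) = √(-2450) = 35*I*√2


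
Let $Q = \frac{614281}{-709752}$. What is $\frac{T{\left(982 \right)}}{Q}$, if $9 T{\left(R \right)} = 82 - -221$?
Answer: $- \frac{23894984}{614281} \approx -38.899$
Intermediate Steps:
$T{\left(R \right)} = \frac{101}{3}$ ($T{\left(R \right)} = \frac{82 - -221}{9} = \frac{82 + 221}{9} = \frac{1}{9} \cdot 303 = \frac{101}{3}$)
$Q = - \frac{614281}{709752}$ ($Q = 614281 \left(- \frac{1}{709752}\right) = - \frac{614281}{709752} \approx -0.86549$)
$\frac{T{\left(982 \right)}}{Q} = \frac{101}{3 \left(- \frac{614281}{709752}\right)} = \frac{101}{3} \left(- \frac{709752}{614281}\right) = - \frac{23894984}{614281}$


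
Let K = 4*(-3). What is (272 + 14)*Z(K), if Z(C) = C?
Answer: -3432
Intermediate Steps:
K = -12
(272 + 14)*Z(K) = (272 + 14)*(-12) = 286*(-12) = -3432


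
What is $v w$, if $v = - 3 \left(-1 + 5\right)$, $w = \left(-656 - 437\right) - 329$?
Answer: $17064$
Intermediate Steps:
$w = -1422$ ($w = -1093 - 329 = -1422$)
$v = -12$ ($v = \left(-3\right) 4 = -12$)
$v w = \left(-12\right) \left(-1422\right) = 17064$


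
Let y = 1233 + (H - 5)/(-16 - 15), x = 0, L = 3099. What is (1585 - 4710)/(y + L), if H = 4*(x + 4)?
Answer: -96875/134281 ≈ -0.72143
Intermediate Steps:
H = 16 (H = 4*(0 + 4) = 4*4 = 16)
y = 38212/31 (y = 1233 + (16 - 5)/(-16 - 15) = 1233 + 11/(-31) = 1233 - 1/31*11 = 1233 - 11/31 = 38212/31 ≈ 1232.6)
(1585 - 4710)/(y + L) = (1585 - 4710)/(38212/31 + 3099) = -3125/134281/31 = -3125*31/134281 = -96875/134281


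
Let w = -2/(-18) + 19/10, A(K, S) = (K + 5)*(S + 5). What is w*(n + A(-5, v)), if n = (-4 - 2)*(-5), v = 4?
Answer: 181/3 ≈ 60.333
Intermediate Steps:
A(K, S) = (5 + K)*(5 + S)
n = 30 (n = -6*(-5) = 30)
w = 181/90 (w = -2*(-1/18) + 19*(⅒) = ⅑ + 19/10 = 181/90 ≈ 2.0111)
w*(n + A(-5, v)) = 181*(30 + (25 + 5*(-5) + 5*4 - 5*4))/90 = 181*(30 + (25 - 25 + 20 - 20))/90 = 181*(30 + 0)/90 = (181/90)*30 = 181/3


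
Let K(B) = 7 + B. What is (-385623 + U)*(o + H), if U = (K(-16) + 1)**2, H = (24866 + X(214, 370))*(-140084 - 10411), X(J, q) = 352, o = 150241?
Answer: 1463209000826971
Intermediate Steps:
H = -3795182910 (H = (24866 + 352)*(-140084 - 10411) = 25218*(-150495) = -3795182910)
U = 64 (U = ((7 - 16) + 1)**2 = (-9 + 1)**2 = (-8)**2 = 64)
(-385623 + U)*(o + H) = (-385623 + 64)*(150241 - 3795182910) = -385559*(-3795032669) = 1463209000826971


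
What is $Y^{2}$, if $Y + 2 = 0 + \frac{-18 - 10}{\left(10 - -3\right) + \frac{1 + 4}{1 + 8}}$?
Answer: $\frac{61504}{3721} \approx 16.529$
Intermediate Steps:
$Y = - \frac{248}{61}$ ($Y = -2 + \left(0 + \frac{-18 - 10}{\left(10 - -3\right) + \frac{1 + 4}{1 + 8}}\right) = -2 + \left(0 - \frac{28}{\left(10 + 3\right) + \frac{5}{9}}\right) = -2 + \left(0 - \frac{28}{13 + 5 \cdot \frac{1}{9}}\right) = -2 + \left(0 - \frac{28}{13 + \frac{5}{9}}\right) = -2 + \left(0 - \frac{28}{\frac{122}{9}}\right) = -2 + \left(0 - \frac{126}{61}\right) = -2 - \frac{126}{61} = - \frac{248}{61} \approx -4.0656$)
$Y^{2} = \left(- \frac{248}{61}\right)^{2} = \frac{61504}{3721}$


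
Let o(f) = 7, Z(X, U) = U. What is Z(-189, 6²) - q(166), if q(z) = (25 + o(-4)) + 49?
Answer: -45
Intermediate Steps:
q(z) = 81 (q(z) = (25 + 7) + 49 = 32 + 49 = 81)
Z(-189, 6²) - q(166) = 6² - 1*81 = 36 - 81 = -45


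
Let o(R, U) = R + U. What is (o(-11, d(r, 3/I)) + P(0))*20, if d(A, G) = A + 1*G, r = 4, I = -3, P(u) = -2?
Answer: -200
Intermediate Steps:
d(A, G) = A + G
(o(-11, d(r, 3/I)) + P(0))*20 = ((-11 + (4 + 3/(-3))) - 2)*20 = ((-11 + (4 + 3*(-⅓))) - 2)*20 = ((-11 + (4 - 1)) - 2)*20 = ((-11 + 3) - 2)*20 = (-8 - 2)*20 = -10*20 = -200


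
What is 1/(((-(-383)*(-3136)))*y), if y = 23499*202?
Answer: -1/5701322116224 ≈ -1.7540e-13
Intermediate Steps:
y = 4746798
1/(((-(-383)*(-3136)))*y) = 1/(-(-383)*(-3136)*4746798) = (1/4746798)/(-383*3136) = (1/4746798)/(-1201088) = -1/1201088*1/4746798 = -1/5701322116224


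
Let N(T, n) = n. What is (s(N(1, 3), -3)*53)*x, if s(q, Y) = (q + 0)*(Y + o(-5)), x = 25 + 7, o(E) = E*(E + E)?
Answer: 239136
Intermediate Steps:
o(E) = 2*E² (o(E) = E*(2*E) = 2*E²)
x = 32
s(q, Y) = q*(50 + Y) (s(q, Y) = (q + 0)*(Y + 2*(-5)²) = q*(Y + 2*25) = q*(Y + 50) = q*(50 + Y))
(s(N(1, 3), -3)*53)*x = ((3*(50 - 3))*53)*32 = ((3*47)*53)*32 = (141*53)*32 = 7473*32 = 239136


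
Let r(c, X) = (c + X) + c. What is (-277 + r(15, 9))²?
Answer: 56644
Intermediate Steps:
r(c, X) = X + 2*c (r(c, X) = (X + c) + c = X + 2*c)
(-277 + r(15, 9))² = (-277 + (9 + 2*15))² = (-277 + (9 + 30))² = (-277 + 39)² = (-238)² = 56644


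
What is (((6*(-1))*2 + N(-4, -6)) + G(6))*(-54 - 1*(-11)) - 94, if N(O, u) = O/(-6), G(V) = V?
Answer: 406/3 ≈ 135.33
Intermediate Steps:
N(O, u) = -O/6 (N(O, u) = O*(-1/6) = -O/6)
(((6*(-1))*2 + N(-4, -6)) + G(6))*(-54 - 1*(-11)) - 94 = (((6*(-1))*2 - 1/6*(-4)) + 6)*(-54 - 1*(-11)) - 94 = ((-6*2 + 2/3) + 6)*(-54 + 11) - 94 = ((-12 + 2/3) + 6)*(-43) - 94 = (-34/3 + 6)*(-43) - 94 = -16/3*(-43) - 94 = 688/3 - 94 = 406/3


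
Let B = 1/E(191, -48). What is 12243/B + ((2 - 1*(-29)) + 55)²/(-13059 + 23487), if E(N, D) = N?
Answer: 6096244540/2607 ≈ 2.3384e+6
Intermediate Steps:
B = 1/191 ≈ 0.0052356
12243/B + ((2 - 1*(-29)) + 55)²/(-13059 + 23487) = 12243/(1/191) + ((2 - 1*(-29)) + 55)²/(-13059 + 23487) = 12243*191 + ((2 + 29) + 55)²/10428 = 2338413 + (31 + 55)²*(1/10428) = 2338413 + 86²*(1/10428) = 2338413 + 7396*(1/10428) = 2338413 + 1849/2607 = 6096244540/2607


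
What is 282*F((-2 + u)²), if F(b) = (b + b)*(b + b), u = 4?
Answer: 18048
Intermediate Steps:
F(b) = 4*b² (F(b) = (2*b)*(2*b) = 4*b²)
282*F((-2 + u)²) = 282*(4*((-2 + 4)²)²) = 282*(4*(2²)²) = 282*(4*4²) = 282*(4*16) = 282*64 = 18048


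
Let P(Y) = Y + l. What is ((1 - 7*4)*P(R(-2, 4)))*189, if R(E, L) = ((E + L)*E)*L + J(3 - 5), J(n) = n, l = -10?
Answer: 142884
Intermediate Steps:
R(E, L) = -2 + E*L*(E + L) (R(E, L) = ((E + L)*E)*L + (3 - 5) = (E*(E + L))*L - 2 = E*L*(E + L) - 2 = -2 + E*L*(E + L))
P(Y) = -10 + Y (P(Y) = Y - 10 = -10 + Y)
((1 - 7*4)*P(R(-2, 4)))*189 = ((1 - 7*4)*(-10 + (-2 - 2*4² + 4*(-2)²)))*189 = ((1 - 28)*(-10 + (-2 - 2*16 + 4*4)))*189 = -27*(-10 + (-2 - 32 + 16))*189 = -27*(-10 - 18)*189 = -27*(-28)*189 = 756*189 = 142884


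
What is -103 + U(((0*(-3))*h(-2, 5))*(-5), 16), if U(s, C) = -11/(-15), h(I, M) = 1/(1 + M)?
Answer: -1534/15 ≈ -102.27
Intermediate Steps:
U(s, C) = 11/15 (U(s, C) = -11*(-1/15) = 11/15)
-103 + U(((0*(-3))*h(-2, 5))*(-5), 16) = -103 + 11/15 = -1534/15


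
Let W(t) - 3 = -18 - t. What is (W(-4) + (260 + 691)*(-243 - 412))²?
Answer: 388024343056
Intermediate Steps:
W(t) = -15 - t (W(t) = 3 + (-18 - t) = -15 - t)
(W(-4) + (260 + 691)*(-243 - 412))² = ((-15 - 1*(-4)) + (260 + 691)*(-243 - 412))² = ((-15 + 4) + 951*(-655))² = (-11 - 622905)² = (-622916)² = 388024343056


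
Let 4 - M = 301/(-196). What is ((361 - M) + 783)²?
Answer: 1016143129/784 ≈ 1.2961e+6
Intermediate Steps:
M = 155/28 (M = 4 - 301/(-196) = 4 - 301*(-1)/196 = 4 - 1*(-43/28) = 4 + 43/28 = 155/28 ≈ 5.5357)
((361 - M) + 783)² = ((361 - 1*155/28) + 783)² = ((361 - 155/28) + 783)² = (9953/28 + 783)² = (31877/28)² = 1016143129/784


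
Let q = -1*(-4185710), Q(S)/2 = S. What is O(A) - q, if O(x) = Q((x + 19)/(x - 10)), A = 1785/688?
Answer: -21326222164/5095 ≈ -4.1857e+6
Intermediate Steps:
A = 1785/688 (A = 1785*(1/688) = 1785/688 ≈ 2.5945)
Q(S) = 2*S
O(x) = 2*(19 + x)/(-10 + x) (O(x) = 2*((x + 19)/(x - 10)) = 2*((19 + x)/(-10 + x)) = 2*(19 + x)/(-10 + x))
q = 4185710
O(A) - q = 2*(19 + 1785/688)/(-10 + 1785/688) - 1*4185710 = 2*(14857/688)/(-5095/688) - 4185710 = 2*(-688/5095)*(14857/688) - 4185710 = -29714/5095 - 4185710 = -21326222164/5095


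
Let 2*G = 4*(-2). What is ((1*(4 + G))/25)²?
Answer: 0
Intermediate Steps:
G = -4 (G = (4*(-2))/2 = (½)*(-8) = -4)
((1*(4 + G))/25)² = ((1*(4 - 4))/25)² = ((1*0)*(1/25))² = (0*(1/25))² = 0² = 0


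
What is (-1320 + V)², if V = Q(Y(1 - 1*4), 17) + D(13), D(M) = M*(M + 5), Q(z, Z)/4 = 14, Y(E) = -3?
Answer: 1060900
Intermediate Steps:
Q(z, Z) = 56 (Q(z, Z) = 4*14 = 56)
D(M) = M*(5 + M)
V = 290 (V = 56 + 13*(5 + 13) = 56 + 13*18 = 56 + 234 = 290)
(-1320 + V)² = (-1320 + 290)² = (-1030)² = 1060900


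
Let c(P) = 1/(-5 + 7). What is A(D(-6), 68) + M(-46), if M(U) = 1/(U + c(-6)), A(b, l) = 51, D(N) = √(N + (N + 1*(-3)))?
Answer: 4639/91 ≈ 50.978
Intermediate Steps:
c(P) = ½ (c(P) = 1/2 = ½)
D(N) = √(-3 + 2*N) (D(N) = √(N + (N - 3)) = √(N + (-3 + N)) = √(-3 + 2*N))
M(U) = 1/(½ + U) (M(U) = 1/(U + ½) = 1/(½ + U))
A(D(-6), 68) + M(-46) = 51 + 2/(1 + 2*(-46)) = 51 + 2/(1 - 92) = 51 + 2/(-91) = 51 + 2*(-1/91) = 51 - 2/91 = 4639/91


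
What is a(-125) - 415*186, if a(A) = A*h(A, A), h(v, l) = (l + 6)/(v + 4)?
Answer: -9354865/121 ≈ -77313.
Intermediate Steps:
h(v, l) = (6 + l)/(4 + v)
a(A) = A*(6 + A)/(4 + A) (a(A) = A*((6 + A)/(4 + A)) = A*(6 + A)/(4 + A))
a(-125) - 415*186 = -125*(6 - 125)/(4 - 125) - 415*186 = -125*(-119)/(-121) - 1*77190 = -125*(-1/121)*(-119) - 77190 = -14875/121 - 77190 = -9354865/121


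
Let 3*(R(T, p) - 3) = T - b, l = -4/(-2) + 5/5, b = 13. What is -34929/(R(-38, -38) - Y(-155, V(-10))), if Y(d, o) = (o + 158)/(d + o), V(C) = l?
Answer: 5309208/1967 ≈ 2699.1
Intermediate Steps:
l = 3 (l = -4*(-1/2) + 5*(1/5) = 2 + 1 = 3)
V(C) = 3
R(T, p) = -4/3 + T/3 (R(T, p) = 3 + (T - 1*13)/3 = 3 + (T - 13)/3 = 3 + (-13 + T)/3 = 3 + (-13/3 + T/3) = -4/3 + T/3)
Y(d, o) = (158 + o)/(d + o)
-34929/(R(-38, -38) - Y(-155, V(-10))) = -34929/((-4/3 + (1/3)*(-38)) - (158 + 3)/(-155 + 3)) = -34929/((-4/3 - 38/3) - 161/(-152)) = -34929/(-14 - (-1)*161/152) = -34929/(-14 - 1*(-161/152)) = -34929/(-14 + 161/152) = -34929/(-1967/152) = -34929*(-152/1967) = 5309208/1967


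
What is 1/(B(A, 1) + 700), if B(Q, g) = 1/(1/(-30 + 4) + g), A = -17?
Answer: 25/17526 ≈ 0.0014265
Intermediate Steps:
B(Q, g) = 1/(-1/26 + g) (B(Q, g) = 1/(1/(-26) + g) = 1/(-1/26 + g))
1/(B(A, 1) + 700) = 1/(26/(-1 + 26*1) + 700) = 1/(26/(-1 + 26) + 700) = 1/(26/25 + 700) = 1/(17526/25) = 25/17526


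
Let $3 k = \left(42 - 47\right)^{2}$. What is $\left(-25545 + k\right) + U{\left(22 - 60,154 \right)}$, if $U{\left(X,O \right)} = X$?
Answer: $- \frac{76724}{3} \approx -25575.0$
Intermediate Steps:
$k = \frac{25}{3}$ ($k = \frac{\left(42 - 47\right)^{2}}{3} = \frac{\left(-5\right)^{2}}{3} = \frac{1}{3} \cdot 25 = \frac{25}{3} \approx 8.3333$)
$\left(-25545 + k\right) + U{\left(22 - 60,154 \right)} = \left(-25545 + \frac{25}{3}\right) + \left(22 - 60\right) = - \frac{76610}{3} - 38 = - \frac{76724}{3}$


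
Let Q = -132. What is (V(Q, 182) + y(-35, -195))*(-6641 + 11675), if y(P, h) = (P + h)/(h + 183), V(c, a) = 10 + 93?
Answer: 614987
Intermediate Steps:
V(c, a) = 103
y(P, h) = (P + h)/(183 + h)
(V(Q, 182) + y(-35, -195))*(-6641 + 11675) = (103 + (-35 - 195)/(183 - 195))*(-6641 + 11675) = (103 - 230/(-12))*5034 = (103 - 1/12*(-230))*5034 = (103 + 115/6)*5034 = (733/6)*5034 = 614987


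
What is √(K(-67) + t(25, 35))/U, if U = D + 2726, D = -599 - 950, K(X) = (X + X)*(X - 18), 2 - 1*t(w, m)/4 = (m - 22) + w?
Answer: √11246/1177 ≈ 0.090100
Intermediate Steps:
t(w, m) = 96 - 4*m - 4*w (t(w, m) = 8 - 4*((m - 22) + w) = 8 - 4*((-22 + m) + w) = 8 - 4*(-22 + m + w) = 8 + (88 - 4*m - 4*w) = 96 - 4*m - 4*w)
K(X) = 2*X*(-18 + X) (K(X) = (2*X)*(-18 + X) = 2*X*(-18 + X))
D = -1549
U = 1177 (U = -1549 + 2726 = 1177)
√(K(-67) + t(25, 35))/U = √(2*(-67)*(-18 - 67) + (96 - 4*35 - 4*25))/1177 = √(2*(-67)*(-85) + (96 - 140 - 100))*(1/1177) = √(11390 - 144)*(1/1177) = √11246*(1/1177) = √11246/1177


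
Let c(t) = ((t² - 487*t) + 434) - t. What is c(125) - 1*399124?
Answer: -444065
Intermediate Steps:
c(t) = 434 + t² - 488*t (c(t) = (434 + t² - 487*t) - t = 434 + t² - 488*t)
c(125) - 1*399124 = (434 + 125² - 488*125) - 1*399124 = (434 + 15625 - 61000) - 399124 = -44941 - 399124 = -444065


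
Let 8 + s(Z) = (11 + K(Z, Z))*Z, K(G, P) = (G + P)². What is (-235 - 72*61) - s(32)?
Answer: -136043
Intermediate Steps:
s(Z) = -8 + Z*(11 + 4*Z²) (s(Z) = -8 + (11 + (Z + Z)²)*Z = -8 + (11 + (2*Z)²)*Z = -8 + (11 + 4*Z²)*Z = -8 + Z*(11 + 4*Z²))
(-235 - 72*61) - s(32) = (-235 - 72*61) - (-8 + 4*32³ + 11*32) = (-235 - 4392) - (-8 + 4*32768 + 352) = -4627 - (-8 + 131072 + 352) = -4627 - 1*131416 = -4627 - 131416 = -136043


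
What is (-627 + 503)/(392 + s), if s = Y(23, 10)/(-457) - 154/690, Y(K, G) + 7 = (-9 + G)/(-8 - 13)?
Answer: -136853220/432403457 ≈ -0.31649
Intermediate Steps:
Y(K, G) = -46/7 - G/21 (Y(K, G) = -7 + (-9 + G)/(-8 - 13) = -7 + (-9 + G)/(-21) = -7 + (-9 + G)*(-1/21) = -7 + (3/7 - G/21) = -46/7 - G/21)
s = -229303/1103655 (s = (-46/7 - 1/21*10)/(-457) - 154/690 = (-46/7 - 10/21)*(-1/457) - 154*1/690 = -148/21*(-1/457) - 77/345 = 148/9597 - 77/345 = -229303/1103655 ≈ -0.20777)
(-627 + 503)/(392 + s) = (-627 + 503)/(392 - 229303/1103655) = -124/432403457/1103655 = -124*1103655/432403457 = -136853220/432403457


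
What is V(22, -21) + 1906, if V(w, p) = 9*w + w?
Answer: 2126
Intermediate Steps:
V(w, p) = 10*w
V(22, -21) + 1906 = 10*22 + 1906 = 220 + 1906 = 2126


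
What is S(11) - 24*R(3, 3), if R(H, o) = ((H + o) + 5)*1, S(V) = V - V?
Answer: -264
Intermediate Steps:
S(V) = 0
R(H, o) = 5 + H + o (R(H, o) = (5 + H + o)*1 = 5 + H + o)
S(11) - 24*R(3, 3) = 0 - 24*(5 + 3 + 3) = 0 - 24*11 = 0 - 264 = -264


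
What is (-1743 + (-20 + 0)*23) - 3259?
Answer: -5462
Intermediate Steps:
(-1743 + (-20 + 0)*23) - 3259 = (-1743 - 20*23) - 3259 = (-1743 - 460) - 3259 = -2203 - 3259 = -5462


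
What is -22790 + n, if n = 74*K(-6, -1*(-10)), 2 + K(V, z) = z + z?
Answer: -21458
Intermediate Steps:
K(V, z) = -2 + 2*z (K(V, z) = -2 + (z + z) = -2 + 2*z)
n = 1332 (n = 74*(-2 + 2*(-1*(-10))) = 74*(-2 + 2*10) = 74*(-2 + 20) = 74*18 = 1332)
-22790 + n = -22790 + 1332 = -21458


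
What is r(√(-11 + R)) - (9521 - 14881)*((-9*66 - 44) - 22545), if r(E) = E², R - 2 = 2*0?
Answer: -124260889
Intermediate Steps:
R = 2 (R = 2 + 2*0 = 2 + 0 = 2)
r(√(-11 + R)) - (9521 - 14881)*((-9*66 - 44) - 22545) = (√(-11 + 2))² - (9521 - 14881)*((-9*66 - 44) - 22545) = (√(-9))² - (-5360)*((-594 - 44) - 22545) = (3*I)² - (-5360)*(-638 - 22545) = -9 - (-5360)*(-23183) = -9 - 1*124260880 = -9 - 124260880 = -124260889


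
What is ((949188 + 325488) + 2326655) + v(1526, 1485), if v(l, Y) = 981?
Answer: 3602312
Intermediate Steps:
((949188 + 325488) + 2326655) + v(1526, 1485) = ((949188 + 325488) + 2326655) + 981 = (1274676 + 2326655) + 981 = 3601331 + 981 = 3602312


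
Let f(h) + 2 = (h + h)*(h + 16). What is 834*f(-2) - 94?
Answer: -48466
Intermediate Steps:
f(h) = -2 + 2*h*(16 + h) (f(h) = -2 + (h + h)*(h + 16) = -2 + (2*h)*(16 + h) = -2 + 2*h*(16 + h))
834*f(-2) - 94 = 834*(-2 + 2*(-2)² + 32*(-2)) - 94 = 834*(-2 + 2*4 - 64) - 94 = 834*(-2 + 8 - 64) - 94 = 834*(-58) - 94 = -48372 - 94 = -48466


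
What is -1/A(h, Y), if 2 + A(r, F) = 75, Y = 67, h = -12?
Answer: -1/73 ≈ -0.013699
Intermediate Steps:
A(r, F) = 73 (A(r, F) = -2 + 75 = 73)
-1/A(h, Y) = -1/73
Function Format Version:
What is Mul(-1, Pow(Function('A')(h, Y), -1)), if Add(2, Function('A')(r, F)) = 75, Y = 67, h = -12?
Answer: Rational(-1, 73) ≈ -0.013699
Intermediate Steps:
Function('A')(r, F) = 73 (Function('A')(r, F) = Add(-2, 75) = 73)
Mul(-1, Pow(Function('A')(h, Y), -1)) = Mul(-1, Pow(73, -1)) = Mul(-1, Rational(1, 73)) = Rational(-1, 73)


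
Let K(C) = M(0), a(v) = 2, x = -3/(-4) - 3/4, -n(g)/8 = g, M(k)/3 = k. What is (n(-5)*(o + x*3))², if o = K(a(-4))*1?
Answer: 0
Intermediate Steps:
M(k) = 3*k
n(g) = -8*g
x = 0 (x = -3*(-¼) - 3*¼ = ¾ - ¾ = 0)
K(C) = 0 (K(C) = 3*0 = 0)
o = 0 (o = 0*1 = 0)
(n(-5)*(o + x*3))² = ((-8*(-5))*(0 + 0*3))² = (40*(0 + 0))² = (40*0)² = 0² = 0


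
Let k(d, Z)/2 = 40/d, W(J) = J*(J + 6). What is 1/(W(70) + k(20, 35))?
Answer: 1/5324 ≈ 0.00018783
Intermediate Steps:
W(J) = J*(6 + J)
k(d, Z) = 80/d (k(d, Z) = 2*(40/d) = 80/d)
1/(W(70) + k(20, 35)) = 1/(70*(6 + 70) + 80/20) = 1/(70*76 + 80*(1/20)) = 1/(5320 + 4) = 1/5324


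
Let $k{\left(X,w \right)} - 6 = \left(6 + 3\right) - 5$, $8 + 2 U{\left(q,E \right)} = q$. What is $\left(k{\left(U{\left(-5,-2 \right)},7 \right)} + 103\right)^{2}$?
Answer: $12769$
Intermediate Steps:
$U{\left(q,E \right)} = -4 + \frac{q}{2}$
$k{\left(X,w \right)} = 10$ ($k{\left(X,w \right)} = 6 + \left(\left(6 + 3\right) - 5\right) = 6 + \left(9 - 5\right) = 6 + 4 = 10$)
$\left(k{\left(U{\left(-5,-2 \right)},7 \right)} + 103\right)^{2} = \left(10 + 103\right)^{2} = 113^{2} = 12769$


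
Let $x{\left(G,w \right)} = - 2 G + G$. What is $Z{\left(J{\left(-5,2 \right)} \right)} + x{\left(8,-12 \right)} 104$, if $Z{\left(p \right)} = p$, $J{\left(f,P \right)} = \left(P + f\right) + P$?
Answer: $-833$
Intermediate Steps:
$x{\left(G,w \right)} = - G$
$J{\left(f,P \right)} = f + 2 P$
$Z{\left(J{\left(-5,2 \right)} \right)} + x{\left(8,-12 \right)} 104 = \left(-5 + 2 \cdot 2\right) + \left(-1\right) 8 \cdot 104 = \left(-5 + 4\right) - 832 = -1 - 832 = -833$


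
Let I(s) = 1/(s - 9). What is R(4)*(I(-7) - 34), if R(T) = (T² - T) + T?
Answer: -545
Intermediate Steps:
I(s) = 1/(-9 + s)
R(T) = T²
R(4)*(I(-7) - 34) = 4²*(1/(-9 - 7) - 34) = 16*(1/(-16) - 34) = 16*(-1/16 - 34) = 16*(-545/16) = -545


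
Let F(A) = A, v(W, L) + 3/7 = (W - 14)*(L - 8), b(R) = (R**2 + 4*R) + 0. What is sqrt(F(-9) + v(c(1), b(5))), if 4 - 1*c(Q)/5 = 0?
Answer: 4*sqrt(651)/7 ≈ 14.580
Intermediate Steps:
c(Q) = 20 (c(Q) = 20 - 5*0 = 20 + 0 = 20)
b(R) = R**2 + 4*R
v(W, L) = -3/7 + (-14 + W)*(-8 + L) (v(W, L) = -3/7 + (W - 14)*(L - 8) = -3/7 + (-14 + W)*(-8 + L))
sqrt(F(-9) + v(c(1), b(5))) = sqrt(-9 + (781/7 - 70*(4 + 5) - 8*20 + (5*(4 + 5))*20)) = sqrt(-9 + (781/7 - 70*9 - 160 + (5*9)*20)) = sqrt(-9 + (781/7 - 14*45 - 160 + 45*20)) = sqrt(-9 + (781/7 - 630 - 160 + 900)) = sqrt(-9 + 1551/7) = sqrt(1488/7) = 4*sqrt(651)/7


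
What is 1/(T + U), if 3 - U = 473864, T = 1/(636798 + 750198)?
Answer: -1386996/657243311555 ≈ -2.1103e-6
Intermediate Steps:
T = 1/1386996 ≈ 7.2098e-7
U = -473861 (U = 3 - 1*473864 = 3 - 473864 = -473861)
1/(T + U) = 1/(1/1386996 - 473861) = 1/(-657243311555/1386996) = -1386996/657243311555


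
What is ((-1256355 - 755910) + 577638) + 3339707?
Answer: 1905080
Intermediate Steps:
((-1256355 - 755910) + 577638) + 3339707 = (-2012265 + 577638) + 3339707 = -1434627 + 3339707 = 1905080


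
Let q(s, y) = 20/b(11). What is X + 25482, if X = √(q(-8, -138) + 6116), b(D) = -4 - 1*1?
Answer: 25482 + 4*√382 ≈ 25560.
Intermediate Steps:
b(D) = -5 (b(D) = -4 - 1 = -5)
q(s, y) = -4 (q(s, y) = 20/(-5) = 20*(-⅕) = -4)
X = 4*√382 (X = √(-4 + 6116) = √6112 = 4*√382 ≈ 78.179)
X + 25482 = 4*√382 + 25482 = 25482 + 4*√382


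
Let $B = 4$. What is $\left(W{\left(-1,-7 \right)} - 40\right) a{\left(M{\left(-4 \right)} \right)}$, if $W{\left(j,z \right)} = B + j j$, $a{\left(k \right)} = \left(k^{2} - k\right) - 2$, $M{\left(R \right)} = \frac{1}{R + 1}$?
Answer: $\frac{490}{9} \approx 54.444$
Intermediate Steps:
$M{\left(R \right)} = \frac{1}{1 + R}$
$a{\left(k \right)} = -2 + k^{2} - k$
$W{\left(j,z \right)} = 4 + j^{2}$ ($W{\left(j,z \right)} = 4 + j j = 4 + j^{2}$)
$\left(W{\left(-1,-7 \right)} - 40\right) a{\left(M{\left(-4 \right)} \right)} = \left(\left(4 + \left(-1\right)^{2}\right) - 40\right) \left(-2 + \left(\frac{1}{1 - 4}\right)^{2} - \frac{1}{1 - 4}\right) = \left(\left(4 + 1\right) - 40\right) \left(-2 + \left(\frac{1}{-3}\right)^{2} - \frac{1}{-3}\right) = \left(5 - 40\right) \left(-2 + \left(- \frac{1}{3}\right)^{2} - - \frac{1}{3}\right) = - 35 \left(-2 + \frac{1}{9} + \frac{1}{3}\right) = \left(-35\right) \left(- \frac{14}{9}\right) = \frac{490}{9}$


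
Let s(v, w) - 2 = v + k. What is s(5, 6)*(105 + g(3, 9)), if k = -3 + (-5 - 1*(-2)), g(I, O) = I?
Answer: 108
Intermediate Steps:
k = -6 (k = -3 + (-5 + 2) = -3 - 3 = -6)
s(v, w) = -4 + v (s(v, w) = 2 + (v - 6) = 2 + (-6 + v) = -4 + v)
s(5, 6)*(105 + g(3, 9)) = (-4 + 5)*(105 + 3) = 1*108 = 108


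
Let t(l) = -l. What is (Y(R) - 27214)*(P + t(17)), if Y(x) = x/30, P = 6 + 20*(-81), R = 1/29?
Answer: 38615847949/870 ≈ 4.4386e+7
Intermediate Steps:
R = 1/29 ≈ 0.034483
P = -1614 (P = 6 - 1620 = -1614)
Y(x) = x/30 (Y(x) = x*(1/30) = x/30)
(Y(R) - 27214)*(P + t(17)) = ((1/30)*(1/29) - 27214)*(-1614 - 1*17) = (1/870 - 27214)*(-1614 - 17) = -23676179/870*(-1631) = 38615847949/870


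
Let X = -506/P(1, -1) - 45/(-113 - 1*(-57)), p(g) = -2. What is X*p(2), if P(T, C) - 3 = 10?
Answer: 27751/364 ≈ 76.239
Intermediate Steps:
P(T, C) = 13 (P(T, C) = 3 + 10 = 13)
X = -27751/728 (X = -506/13 - 45/(-113 - 1*(-57)) = -506*1/13 - 45/(-113 + 57) = -506/13 - 45/(-56) = -506/13 - 45*(-1/56) = -506/13 + 45/56 = -27751/728 ≈ -38.120)
X*p(2) = -27751/728*(-2) = 27751/364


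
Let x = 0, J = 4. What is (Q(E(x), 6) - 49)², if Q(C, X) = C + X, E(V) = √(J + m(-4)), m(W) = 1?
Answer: (43 - √5)² ≈ 1661.7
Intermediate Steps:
E(V) = √5 (E(V) = √(4 + 1) = √5)
(Q(E(x), 6) - 49)² = ((√5 + 6) - 49)² = ((6 + √5) - 49)² = (-43 + √5)²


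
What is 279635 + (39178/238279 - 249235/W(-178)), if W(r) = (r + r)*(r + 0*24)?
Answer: 222222404846561/794698088 ≈ 2.7963e+5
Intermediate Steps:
W(r) = 2*r² (W(r) = (2*r)*(r + 0) = (2*r)*r = 2*r²)
279635 + (39178/238279 - 249235/W(-178)) = 279635 + (39178/238279 - 249235/(2*(-178)²)) = 279635 + (39178*(1/238279) - 249235/(2*31684)) = 279635 + (2062/12541 - 249235/63368) = 279635 - 2994991319/794698088 = 222222404846561/794698088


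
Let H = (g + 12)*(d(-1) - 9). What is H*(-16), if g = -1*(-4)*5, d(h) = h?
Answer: 5120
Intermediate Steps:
g = 20 (g = 4*5 = 20)
H = -320 (H = (20 + 12)*(-1 - 9) = 32*(-10) = -320)
H*(-16) = -320*(-16) = 5120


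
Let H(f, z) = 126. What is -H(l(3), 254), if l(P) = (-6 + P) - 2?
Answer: -126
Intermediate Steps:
l(P) = -8 + P
-H(l(3), 254) = -1*126 = -126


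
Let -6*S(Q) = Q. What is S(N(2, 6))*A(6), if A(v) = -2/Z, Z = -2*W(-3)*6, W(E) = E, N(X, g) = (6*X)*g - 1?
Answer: 71/108 ≈ 0.65741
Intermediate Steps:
N(X, g) = -1 + 6*X*g (N(X, g) = 6*X*g - 1 = -1 + 6*X*g)
Z = 36 (Z = -2*(-3)*6 = 6*6 = 36)
S(Q) = -Q/6
A(v) = -1/18 (A(v) = -2/36 = -2*1/36 = -1/18)
S(N(2, 6))*A(6) = -(-1 + 6*2*6)/6*(-1/18) = -(-1 + 72)/6*(-1/18) = -1/6*71*(-1/18) = -71/6*(-1/18) = 71/108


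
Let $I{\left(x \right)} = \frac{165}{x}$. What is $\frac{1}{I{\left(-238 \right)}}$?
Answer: $- \frac{238}{165} \approx -1.4424$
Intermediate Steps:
$\frac{1}{I{\left(-238 \right)}} = \frac{1}{165 \frac{1}{-238}} = \frac{1}{165 \left(- \frac{1}{238}\right)} = \frac{1}{- \frac{165}{238}} = - \frac{238}{165}$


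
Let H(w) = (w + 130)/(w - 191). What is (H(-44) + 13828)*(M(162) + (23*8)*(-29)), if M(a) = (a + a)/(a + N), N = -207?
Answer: -86813481704/1175 ≈ -7.3884e+7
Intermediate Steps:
H(w) = (130 + w)/(-191 + w)
M(a) = 2*a/(-207 + a) (M(a) = (a + a)/(a - 207) = (2*a)/(-207 + a) = 2*a/(-207 + a))
(H(-44) + 13828)*(M(162) + (23*8)*(-29)) = ((130 - 44)/(-191 - 44) + 13828)*(2*162/(-207 + 162) + (23*8)*(-29)) = (86/(-235) + 13828)*(2*162/(-45) + 184*(-29)) = (-1/235*86 + 13828)*(2*162*(-1/45) - 5336) = (-86/235 + 13828)*(-36/5 - 5336) = (3249494/235)*(-26716/5) = -86813481704/1175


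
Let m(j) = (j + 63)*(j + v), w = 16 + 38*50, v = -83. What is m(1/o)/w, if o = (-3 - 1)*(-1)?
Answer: -83743/30656 ≈ -2.7317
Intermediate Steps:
o = 4 (o = -4*(-1) = 4)
w = 1916 (w = 16 + 1900 = 1916)
m(j) = (-83 + j)*(63 + j) (m(j) = (j + 63)*(j - 83) = (63 + j)*(-83 + j) = (-83 + j)*(63 + j))
m(1/o)/w = (-5229 + (1/4)² - 20/4)/1916 = (-5229 + (¼)² - 20*¼)*(1/1916) = (-5229 + 1/16 - 5)*(1/1916) = -83743/16*1/1916 = -83743/30656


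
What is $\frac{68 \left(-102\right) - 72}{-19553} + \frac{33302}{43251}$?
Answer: $\frac{954257014}{845686803} \approx 1.1284$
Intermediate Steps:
$\frac{68 \left(-102\right) - 72}{-19553} + \frac{33302}{43251} = \left(-6936 - 72\right) \left(- \frac{1}{19553}\right) + 33302 \cdot \frac{1}{43251} = \left(-7008\right) \left(- \frac{1}{19553}\right) + \frac{33302}{43251} = \frac{7008}{19553} + \frac{33302}{43251} = \frac{954257014}{845686803}$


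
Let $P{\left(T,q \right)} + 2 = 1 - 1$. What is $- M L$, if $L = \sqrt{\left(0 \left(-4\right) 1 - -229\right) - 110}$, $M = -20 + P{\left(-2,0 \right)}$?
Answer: $22 \sqrt{119} \approx 239.99$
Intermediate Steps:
$P{\left(T,q \right)} = -2$ ($P{\left(T,q \right)} = -2 + \left(1 - 1\right) = -2 + 0 = -2$)
$M = -22$ ($M = -20 - 2 = -22$)
$L = \sqrt{119}$ ($L = \sqrt{\left(0 \cdot 1 + 229\right) - 110} = \sqrt{\left(0 + 229\right) - 110} = \sqrt{229 - 110} = \sqrt{119} \approx 10.909$)
$- M L = \left(-1\right) \left(-22\right) \sqrt{119} = 22 \sqrt{119}$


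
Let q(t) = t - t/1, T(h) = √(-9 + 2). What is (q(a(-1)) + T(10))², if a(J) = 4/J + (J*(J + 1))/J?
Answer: -7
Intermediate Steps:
T(h) = I*√7 (T(h) = √(-7) = I*√7)
a(J) = 1 + J + 4/J (a(J) = 4/J + (J*(1 + J))/J = 4/J + (1 + J) = 1 + J + 4/J)
q(t) = 0 (q(t) = t - t = 0)
(q(a(-1)) + T(10))² = (0 + I*√7)² = (I*√7)² = -7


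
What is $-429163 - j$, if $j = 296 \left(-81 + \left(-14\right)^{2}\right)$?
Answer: $-463203$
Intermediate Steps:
$j = 34040$ ($j = 296 \left(-81 + 196\right) = 296 \cdot 115 = 34040$)
$-429163 - j = -429163 - 34040 = -463203$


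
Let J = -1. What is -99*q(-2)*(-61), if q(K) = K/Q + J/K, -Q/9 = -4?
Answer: 2684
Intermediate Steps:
Q = 36 (Q = -9*(-4) = 36)
q(K) = -1/K + K/36 (q(K) = K/36 - 1/K = -1/K + K/36)
-99*q(-2)*(-61) = -99*(-1/(-2) + (1/36)*(-2))*(-61) = -99*(-1*(-1/2) - 1/18)*(-61) = -99*(1/2 - 1/18)*(-61) = -99*4/9*(-61) = -44*(-61) = 2684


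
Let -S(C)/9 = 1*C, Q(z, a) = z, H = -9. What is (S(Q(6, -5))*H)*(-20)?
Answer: -9720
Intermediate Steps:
S(C) = -9*C
(S(Q(6, -5))*H)*(-20) = (-9*6*(-9))*(-20) = -54*(-9)*(-20) = 486*(-20) = -9720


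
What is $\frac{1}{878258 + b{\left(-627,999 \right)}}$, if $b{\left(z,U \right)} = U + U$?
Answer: $\frac{1}{880256} \approx 1.136 \cdot 10^{-6}$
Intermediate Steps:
$b{\left(z,U \right)} = 2 U$
$\frac{1}{878258 + b{\left(-627,999 \right)}} = \frac{1}{878258 + 2 \cdot 999} = \frac{1}{878258 + 1998} = \frac{1}{880256}$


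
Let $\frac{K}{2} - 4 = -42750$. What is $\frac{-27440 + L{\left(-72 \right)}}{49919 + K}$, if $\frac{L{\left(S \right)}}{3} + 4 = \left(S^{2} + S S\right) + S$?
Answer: $- \frac{3436}{35573} \approx -0.09659$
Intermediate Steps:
$K = -85492$ ($K = 8 + 2 \left(-42750\right) = 8 - 85500 = -85492$)
$L{\left(S \right)} = -12 + 3 S + 6 S^{2}$ ($L{\left(S \right)} = -12 + 3 \left(\left(S^{2} + S S\right) + S\right) = -12 + 3 \left(\left(S^{2} + S^{2}\right) + S\right) = -12 + 3 \left(2 S^{2} + S\right) = -12 + 3 \left(S + 2 S^{2}\right) = -12 + \left(3 S + 6 S^{2}\right) = -12 + 3 S + 6 S^{2}$)
$\frac{-27440 + L{\left(-72 \right)}}{49919 + K} = \frac{-27440 + \left(-12 + 3 \left(-72\right) + 6 \left(-72\right)^{2}\right)}{49919 - 85492} = \frac{-27440 - -30876}{-35573} = \left(-27440 - -30876\right) \left(- \frac{1}{35573}\right) = \left(-27440 + 30876\right) \left(- \frac{1}{35573}\right) = 3436 \left(- \frac{1}{35573}\right) = - \frac{3436}{35573}$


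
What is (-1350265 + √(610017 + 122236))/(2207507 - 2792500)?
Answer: 1350265/584993 - √732253/584993 ≈ 2.3067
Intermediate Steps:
(-1350265 + √(610017 + 122236))/(2207507 - 2792500) = (-1350265 + √732253)/(-584993) = (-1350265 + √732253)*(-1/584993) = 1350265/584993 - √732253/584993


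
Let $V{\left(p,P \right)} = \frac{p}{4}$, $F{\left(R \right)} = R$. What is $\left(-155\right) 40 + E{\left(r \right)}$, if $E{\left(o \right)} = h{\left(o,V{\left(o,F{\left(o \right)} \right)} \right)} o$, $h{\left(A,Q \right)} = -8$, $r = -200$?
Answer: $-4600$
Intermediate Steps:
$V{\left(p,P \right)} = \frac{p}{4}$ ($V{\left(p,P \right)} = p \frac{1}{4} = \frac{p}{4}$)
$E{\left(o \right)} = - 8 o$
$\left(-155\right) 40 + E{\left(r \right)} = \left(-155\right) 40 - -1600 = -6200 + 1600 = -4600$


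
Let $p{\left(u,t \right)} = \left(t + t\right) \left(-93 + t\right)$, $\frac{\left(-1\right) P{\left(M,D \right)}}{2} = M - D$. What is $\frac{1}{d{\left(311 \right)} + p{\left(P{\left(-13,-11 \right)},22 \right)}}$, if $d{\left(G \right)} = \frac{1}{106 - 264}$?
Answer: $- \frac{158}{493593} \approx -0.0003201$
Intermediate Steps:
$P{\left(M,D \right)} = - 2 M + 2 D$ ($P{\left(M,D \right)} = - 2 \left(M - D\right) = - 2 M + 2 D$)
$d{\left(G \right)} = - \frac{1}{158}$ ($d{\left(G \right)} = \frac{1}{-158} = - \frac{1}{158}$)
$p{\left(u,t \right)} = 2 t \left(-93 + t\right)$
$\frac{1}{d{\left(311 \right)} + p{\left(P{\left(-13,-11 \right)},22 \right)}} = \frac{1}{- \frac{1}{158} + 2 \cdot 22 \left(-93 + 22\right)} = \frac{1}{- \frac{1}{158} + 2 \cdot 22 \left(-71\right)} = \frac{1}{- \frac{1}{158} - 3124} = \frac{1}{- \frac{493593}{158}} = - \frac{158}{493593}$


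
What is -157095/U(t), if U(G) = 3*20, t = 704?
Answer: -10473/4 ≈ -2618.3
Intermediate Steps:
U(G) = 60
-157095/U(t) = -157095/60 = -157095*1/60 = -10473/4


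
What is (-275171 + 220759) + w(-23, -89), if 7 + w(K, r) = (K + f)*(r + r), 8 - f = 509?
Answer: 38853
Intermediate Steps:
f = -501 (f = 8 - 1*509 = 8 - 509 = -501)
w(K, r) = -7 + 2*r*(-501 + K) (w(K, r) = -7 + (K - 501)*(r + r) = -7 + (-501 + K)*(2*r) = -7 + 2*r*(-501 + K))
(-275171 + 220759) + w(-23, -89) = (-275171 + 220759) + (-7 - 1002*(-89) + 2*(-23)*(-89)) = -54412 + (-7 + 89178 + 4094) = -54412 + 93265 = 38853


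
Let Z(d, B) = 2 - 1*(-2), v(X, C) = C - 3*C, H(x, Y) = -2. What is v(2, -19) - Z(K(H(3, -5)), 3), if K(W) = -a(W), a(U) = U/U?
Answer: 34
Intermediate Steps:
a(U) = 1
v(X, C) = -2*C
K(W) = -1 (K(W) = -1*1 = -1)
Z(d, B) = 4 (Z(d, B) = 2 + 2 = 4)
v(2, -19) - Z(K(H(3, -5)), 3) = -2*(-19) - 1*4 = 38 - 4 = 34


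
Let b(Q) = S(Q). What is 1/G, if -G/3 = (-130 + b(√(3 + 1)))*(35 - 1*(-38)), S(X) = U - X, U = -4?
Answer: 1/29784 ≈ 3.3575e-5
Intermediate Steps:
S(X) = -4 - X
b(Q) = -4 - Q
G = 29784 (G = -3*(-130 + (-4 - √(3 + 1)))*(35 - 1*(-38)) = -3*(-130 + (-4 - √4))*(35 + 38) = -3*(-130 + (-4 - 1*2))*73 = -3*(-130 + (-4 - 2))*73 = -3*(-130 - 6)*73 = -(-408)*73 = -3*(-9928) = 29784)
1/G = 1/29784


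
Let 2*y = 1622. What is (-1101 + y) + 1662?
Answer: 1372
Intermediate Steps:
y = 811 (y = (½)*1622 = 811)
(-1101 + y) + 1662 = (-1101 + 811) + 1662 = -290 + 1662 = 1372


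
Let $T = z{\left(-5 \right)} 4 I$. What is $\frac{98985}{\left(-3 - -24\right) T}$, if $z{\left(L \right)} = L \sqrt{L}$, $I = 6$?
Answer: $\frac{6599 i \sqrt{5}}{840} \approx 17.566 i$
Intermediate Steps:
$z{\left(L \right)} = L^{\frac{3}{2}}$
$T = - 120 i \sqrt{5}$ ($T = \left(-5\right)^{\frac{3}{2}} \cdot 4 \cdot 6 = - 5 i \sqrt{5} \cdot 4 \cdot 6 = - 20 i \sqrt{5} \cdot 6 = - 120 i \sqrt{5} \approx - 268.33 i$)
$\frac{98985}{\left(-3 - -24\right) T} = \frac{98985}{\left(-3 - -24\right) \left(- 120 i \sqrt{5}\right)} = \frac{98985}{\left(-3 + 24\right) \left(- 120 i \sqrt{5}\right)} = \frac{98985}{21 \left(- 120 i \sqrt{5}\right)} = \frac{98985}{\left(-2520\right) i \sqrt{5}} = 98985 \frac{i \sqrt{5}}{12600} = \frac{6599 i \sqrt{5}}{840}$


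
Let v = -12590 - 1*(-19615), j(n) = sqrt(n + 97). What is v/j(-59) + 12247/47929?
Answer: 12247/47929 + 7025*sqrt(38)/38 ≈ 1139.9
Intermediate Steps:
j(n) = sqrt(97 + n)
v = 7025 (v = -12590 + 19615 = 7025)
v/j(-59) + 12247/47929 = 7025/(sqrt(97 - 59)) + 12247/47929 = 7025/(sqrt(38)) + 12247*(1/47929) = 7025*(sqrt(38)/38) + 12247/47929 = 7025*sqrt(38)/38 + 12247/47929 = 12247/47929 + 7025*sqrt(38)/38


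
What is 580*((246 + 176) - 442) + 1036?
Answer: -10564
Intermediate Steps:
580*((246 + 176) - 442) + 1036 = 580*(422 - 442) + 1036 = 580*(-20) + 1036 = -11600 + 1036 = -10564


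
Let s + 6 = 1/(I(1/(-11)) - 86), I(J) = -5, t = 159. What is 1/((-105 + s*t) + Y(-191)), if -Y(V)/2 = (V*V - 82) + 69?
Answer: -91/6733704 ≈ -1.3514e-5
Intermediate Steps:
s = -547/91 (s = -6 + 1/(-5 - 86) = -6 + 1/(-91) = -6 - 1/91 = -547/91 ≈ -6.0110)
Y(V) = 26 - 2*V² (Y(V) = -2*((V*V - 82) + 69) = -2*((V² - 82) + 69) = -2*((-82 + V²) + 69) = -2*(-13 + V²) = 26 - 2*V²)
1/((-105 + s*t) + Y(-191)) = 1/((-105 - 547/91*159) + (26 - 2*(-191)²)) = 1/((-105 - 86973/91) + (26 - 2*36481)) = 1/(-96528/91 + (26 - 72962)) = 1/(-96528/91 - 72936) = 1/(-6733704/91) = -91/6733704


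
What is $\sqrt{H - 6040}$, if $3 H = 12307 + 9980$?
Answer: $\sqrt{1389} \approx 37.269$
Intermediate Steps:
$H = 7429$ ($H = \frac{12307 + 9980}{3} = \frac{1}{3} \cdot 22287 = 7429$)
$\sqrt{H - 6040} = \sqrt{7429 - 6040} = \sqrt{1389}$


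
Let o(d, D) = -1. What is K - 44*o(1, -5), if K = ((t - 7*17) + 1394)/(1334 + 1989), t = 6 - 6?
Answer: 147487/3323 ≈ 44.384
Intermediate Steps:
t = 0
K = 1275/3323 (K = ((0 - 7*17) + 1394)/(1334 + 1989) = ((0 - 119) + 1394)/3323 = (-119 + 1394)*(1/3323) = 1275*(1/3323) = 1275/3323 ≈ 0.38369)
K - 44*o(1, -5) = 1275/3323 - 44*(-1) = 1275/3323 - 1*(-44) = 1275/3323 + 44 = 147487/3323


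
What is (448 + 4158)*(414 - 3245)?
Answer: -13039586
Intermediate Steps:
(448 + 4158)*(414 - 3245) = 4606*(-2831) = -13039586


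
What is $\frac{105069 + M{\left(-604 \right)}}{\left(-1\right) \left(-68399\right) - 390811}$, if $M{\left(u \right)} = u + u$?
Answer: $- \frac{103861}{322412} \approx -0.32214$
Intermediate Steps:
$M{\left(u \right)} = 2 u$
$\frac{105069 + M{\left(-604 \right)}}{\left(-1\right) \left(-68399\right) - 390811} = \frac{105069 + 2 \left(-604\right)}{\left(-1\right) \left(-68399\right) - 390811} = \frac{105069 - 1208}{68399 - 390811} = \frac{103861}{-322412} = 103861 \left(- \frac{1}{322412}\right) = - \frac{103861}{322412}$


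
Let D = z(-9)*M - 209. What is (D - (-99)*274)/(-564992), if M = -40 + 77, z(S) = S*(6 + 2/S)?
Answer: -24993/564992 ≈ -0.044236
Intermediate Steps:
M = 37
D = -2133 (D = (2 + 6*(-9))*37 - 209 = (2 - 54)*37 - 209 = -52*37 - 209 = -1924 - 209 = -2133)
(D - (-99)*274)/(-564992) = (-2133 - (-99)*274)/(-564992) = (-2133 - 1*(-27126))*(-1/564992) = (-2133 + 27126)*(-1/564992) = 24993*(-1/564992) = -24993/564992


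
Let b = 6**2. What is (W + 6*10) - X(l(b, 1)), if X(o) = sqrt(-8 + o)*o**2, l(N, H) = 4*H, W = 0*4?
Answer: 60 - 32*I ≈ 60.0 - 32.0*I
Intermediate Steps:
W = 0
b = 36
X(o) = o**2*sqrt(-8 + o)
(W + 6*10) - X(l(b, 1)) = (0 + 6*10) - (4*1)**2*sqrt(-8 + 4*1) = (0 + 60) - 4**2*sqrt(-8 + 4) = 60 - 16*sqrt(-4) = 60 - 16*2*I = 60 - 32*I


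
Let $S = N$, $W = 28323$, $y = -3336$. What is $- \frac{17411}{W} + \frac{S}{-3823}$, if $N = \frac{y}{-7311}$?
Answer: $- \frac{162243705737}{263875506273} \approx -0.61485$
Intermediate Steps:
$N = \frac{1112}{2437}$ ($N = - \frac{3336}{-7311} = \left(-3336\right) \left(- \frac{1}{7311}\right) = \frac{1112}{2437} \approx 0.4563$)
$S = \frac{1112}{2437} \approx 0.4563$
$- \frac{17411}{W} + \frac{S}{-3823} = - \frac{17411}{28323} + \frac{1112}{2437 \left(-3823\right)} = \left(-17411\right) \frac{1}{28323} + \frac{1112}{2437} \left(- \frac{1}{3823}\right) = - \frac{17411}{28323} - \frac{1112}{9316651} = - \frac{162243705737}{263875506273}$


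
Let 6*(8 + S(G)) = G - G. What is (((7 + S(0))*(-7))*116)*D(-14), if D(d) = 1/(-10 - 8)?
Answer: -406/9 ≈ -45.111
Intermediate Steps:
S(G) = -8 (S(G) = -8 + (G - G)/6 = -8 + (⅙)*0 = -8 + 0 = -8)
D(d) = -1/18 (D(d) = 1/(-18) = -1/18)
(((7 + S(0))*(-7))*116)*D(-14) = (((7 - 8)*(-7))*116)*(-1/18) = (-1*(-7)*116)*(-1/18) = (7*116)*(-1/18) = 812*(-1/18) = -406/9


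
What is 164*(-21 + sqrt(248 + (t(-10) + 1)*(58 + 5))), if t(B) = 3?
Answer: -3444 + 1640*sqrt(5) ≈ 223.15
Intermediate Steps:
164*(-21 + sqrt(248 + (t(-10) + 1)*(58 + 5))) = 164*(-21 + sqrt(248 + (3 + 1)*(58 + 5))) = 164*(-21 + sqrt(248 + 4*63)) = 164*(-21 + sqrt(248 + 252)) = 164*(-21 + sqrt(500)) = 164*(-21 + 10*sqrt(5)) = -3444 + 1640*sqrt(5)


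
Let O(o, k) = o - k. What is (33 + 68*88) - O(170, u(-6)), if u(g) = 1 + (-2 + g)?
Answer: 5840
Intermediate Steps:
u(g) = -1 + g
(33 + 68*88) - O(170, u(-6)) = (33 + 68*88) - (170 - (-1 - 6)) = (33 + 5984) - (170 - 1*(-7)) = 6017 - (170 + 7) = 6017 - 1*177 = 6017 - 177 = 5840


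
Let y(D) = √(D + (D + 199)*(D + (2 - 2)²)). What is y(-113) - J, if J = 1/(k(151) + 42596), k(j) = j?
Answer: -1/42747 + I*√9831 ≈ -2.3393e-5 + 99.151*I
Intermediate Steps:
y(D) = √(D + D*(199 + D)) (y(D) = √(D + (199 + D)*(D + 0²)) = √(D + (199 + D)*(D + 0)) = √(D + (199 + D)*D) = √(D + D*(199 + D)))
J = 1/42747 (J = 1/(151 + 42596) = 1/42747 ≈ 2.3393e-5)
y(-113) - J = √(-113*(200 - 113)) - 1*1/42747 = √(-113*87) - 1/42747 = √(-9831) - 1/42747 = I*√9831 - 1/42747 = -1/42747 + I*√9831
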